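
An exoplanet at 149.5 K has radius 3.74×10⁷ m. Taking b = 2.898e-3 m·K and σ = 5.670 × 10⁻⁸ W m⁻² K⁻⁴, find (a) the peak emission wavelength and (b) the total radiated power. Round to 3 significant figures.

(a) λ_max = b/T = 2.898×10⁻³/149.5 = 1.938×10⁻⁵ m = 19.4 μm.
Surface area A = 4πR² = 4π(3.74×10⁷ m)² = 1.75773×10¹⁶ m².
(b) P = σAT⁴ = 5.670×10⁻⁸×1.75773×10¹⁶×(149.5)⁴ = 4.98×10¹⁷ W.

λ_max ≈ 19.4 μm; P ≈ 4.98×10¹⁷ W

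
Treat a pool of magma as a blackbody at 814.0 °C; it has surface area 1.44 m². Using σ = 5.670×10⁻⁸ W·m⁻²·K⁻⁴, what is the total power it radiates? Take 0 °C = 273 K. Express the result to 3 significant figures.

T = 814.0 °C + 273 = 1087.0 K.
Area A = 1.44 m².
P = σAT⁴ = 5.670×10⁻⁸ × 1.44 × (1087.0)⁴ = 1.14×10⁵ W.

P ≈ 1.14×10⁵ W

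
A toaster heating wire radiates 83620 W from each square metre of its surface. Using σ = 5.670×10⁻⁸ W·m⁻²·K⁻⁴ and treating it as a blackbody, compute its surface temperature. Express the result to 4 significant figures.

I = σT⁴, so T = (I/σ)^(1/4) = (83620/(5.670×10⁻⁸))^(1/4) = 1102 K.

T ≈ 1102 K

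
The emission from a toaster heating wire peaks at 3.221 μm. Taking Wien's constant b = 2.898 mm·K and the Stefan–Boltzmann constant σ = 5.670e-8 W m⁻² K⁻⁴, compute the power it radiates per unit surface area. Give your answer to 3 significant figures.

I ≈ 3.72×10⁴ W/m²

Wien's law: T = b/λ_max = 2.898×10⁻³/3.221×10⁻⁶ = 899.721 K.
Then I = σT⁴ = 5.670×10⁻⁸×(899.721)⁴ = 3.72×10⁴ W/m².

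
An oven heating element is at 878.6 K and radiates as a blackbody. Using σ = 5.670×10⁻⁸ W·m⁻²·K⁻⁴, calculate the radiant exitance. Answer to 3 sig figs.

I ≈ 3.38×10⁴ W/m²

Stefan–Boltzmann: I = σT⁴ = 5.670×10⁻⁸ × (878.6)⁴ = 3.38×10⁴ W/m².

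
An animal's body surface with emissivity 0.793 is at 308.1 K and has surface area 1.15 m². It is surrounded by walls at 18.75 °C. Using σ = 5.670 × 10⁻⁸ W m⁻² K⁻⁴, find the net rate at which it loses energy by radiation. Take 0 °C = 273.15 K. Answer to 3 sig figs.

Surroundings: T = 18.75 °C + 273.15 = 291.90 K.
Area A = 1.15 m².
Net radiated power P_net = εσA(T⁴ − T₀⁴) = 0.793×5.670×10⁻⁸×1.15×(308.1⁴ − 291.90⁴).
T⁴ − T₀⁴ = 9.01087×10⁹ − 7.26000×10⁹ = 1.75087×10⁹ K⁴, so P_net = 90.5 W.

Net loss ≈ 90.5 W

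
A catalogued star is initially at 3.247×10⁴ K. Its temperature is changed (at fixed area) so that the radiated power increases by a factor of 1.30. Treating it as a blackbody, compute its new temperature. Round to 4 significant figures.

T₂ ≈ 3.467×10⁴ K

P ∝ T⁴, so T₂/T₁ = (P₂/P₁)^(1/4) = (1.30)^(1/4) = 1.06779.
T₂ = 3.247×10⁴ × 1.06779 = 3.467×10⁴ K.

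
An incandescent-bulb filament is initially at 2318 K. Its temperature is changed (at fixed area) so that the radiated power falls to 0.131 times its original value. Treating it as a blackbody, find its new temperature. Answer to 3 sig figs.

P ∝ T⁴, so T₂/T₁ = (P₂/P₁)^(1/4) = (0.131)^(1/4) = 0.601614.
T₂ = 2318 × 0.601614 = 1.39×10³ K.

T₂ ≈ 1.39×10³ K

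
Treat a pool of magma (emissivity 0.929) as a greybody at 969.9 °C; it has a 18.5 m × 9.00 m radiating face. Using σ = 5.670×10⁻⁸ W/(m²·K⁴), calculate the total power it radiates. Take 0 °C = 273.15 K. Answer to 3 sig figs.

P ≈ 2.09×10⁷ W

T = 969.9 °C + 273.15 = 1243.05 K.
Area A = 18.5 × 9.00 = 166.5 m².
P = εσAT⁴ = 0.929 × 5.670×10⁻⁸ × 166.5 × (1243.05)⁴ = 2.09×10⁷ W.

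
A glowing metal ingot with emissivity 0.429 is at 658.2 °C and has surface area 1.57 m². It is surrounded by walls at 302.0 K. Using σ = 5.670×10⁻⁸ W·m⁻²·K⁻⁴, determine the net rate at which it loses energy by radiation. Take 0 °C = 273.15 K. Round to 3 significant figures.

T = 658.2 °C + 273.15 = 931.35 K.
Area A = 1.57 m².
Net radiated power P_net = εσA(T⁴ − T₀⁴) = 0.429×5.670×10⁻⁸×1.57×(931.35⁴ − 302.0⁴).
T⁴ − T₀⁴ = 7.52405×10¹¹ − 8.31817×10⁹ = 7.44087×10¹¹ K⁴, so P_net = 2.84×10⁴ W.

Net loss ≈ 2.84×10⁴ W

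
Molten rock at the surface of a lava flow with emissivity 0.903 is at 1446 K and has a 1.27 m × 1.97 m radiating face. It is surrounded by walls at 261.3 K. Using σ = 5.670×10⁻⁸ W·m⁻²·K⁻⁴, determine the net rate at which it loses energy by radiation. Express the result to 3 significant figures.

Area A = 1.27 × 1.97 = 2.5019 m².
Net radiated power P_net = εσA(T⁴ − T₀⁴) = 0.903×5.670×10⁻⁸×2.5019×(1446⁴ − 261.3⁴).
T⁴ − T₀⁴ = 4.37193×10¹² − 4.66184×10⁹ = 4.36727×10¹² K⁴, so P_net = 5.59×10⁵ W.

Net loss ≈ 5.59×10⁵ W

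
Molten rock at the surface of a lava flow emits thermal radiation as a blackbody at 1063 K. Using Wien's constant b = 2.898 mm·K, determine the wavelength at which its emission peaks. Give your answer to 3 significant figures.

λ_max ≈ 2.73×10³ nm

Wien's displacement law: λ_max = b/T = (2.898×10⁻³ m·K)/(1063 K) = 2.726×10⁻⁶ m.
That is 2.73×10³ nm, in the infrared range.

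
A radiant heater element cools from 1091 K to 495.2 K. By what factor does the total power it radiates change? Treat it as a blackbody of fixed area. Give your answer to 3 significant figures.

P ∝ T⁴, so P₂/P₁ = (T₂/T₁)⁴ = (495.2/1091)⁴ = (0.453896)⁴ = 0.0424.

P₂/P₁ ≈ 0.0424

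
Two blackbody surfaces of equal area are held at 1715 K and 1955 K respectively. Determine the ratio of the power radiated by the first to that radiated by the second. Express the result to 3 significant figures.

P₁/P₂ ≈ 0.592

With equal areas, P₁/P₂ = (T₁/T₂)⁴ = (1715/1955)⁴ = 0.592.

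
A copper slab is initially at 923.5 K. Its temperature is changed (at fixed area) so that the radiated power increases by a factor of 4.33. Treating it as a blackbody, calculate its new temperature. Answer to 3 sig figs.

P ∝ T⁴, so T₂/T₁ = (P₂/P₁)^(1/4) = (4.33)^(1/4) = 1.44252.
T₂ = 923.5 × 1.44252 = 1.33×10³ K.

T₂ ≈ 1.33×10³ K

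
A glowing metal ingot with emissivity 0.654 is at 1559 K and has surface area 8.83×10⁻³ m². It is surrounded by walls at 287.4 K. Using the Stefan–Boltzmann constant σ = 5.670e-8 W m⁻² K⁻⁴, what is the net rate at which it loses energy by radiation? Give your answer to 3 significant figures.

Net loss ≈ 1.93×10³ W

Area A = 8.83×10⁻³ m².
Net radiated power P_net = εσA(T⁴ − T₀⁴) = 0.654×5.670×10⁻⁸×8.83×10⁻³×(1559⁴ − 287.4⁴).
T⁴ − T₀⁴ = 5.90724×10¹² − 6.82256×10⁹ = 5.90042×10¹² K⁴, so P_net = 1.93×10³ W.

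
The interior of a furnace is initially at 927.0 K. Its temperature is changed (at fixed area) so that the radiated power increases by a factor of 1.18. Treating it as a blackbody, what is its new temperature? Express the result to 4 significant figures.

T₂ ≈ 966.2 K

P ∝ T⁴, so T₂/T₁ = (P₂/P₁)^(1/4) = (1.18)^(1/4) = 1.04225.
T₂ = 927.0 × 1.04225 = 966.2 K.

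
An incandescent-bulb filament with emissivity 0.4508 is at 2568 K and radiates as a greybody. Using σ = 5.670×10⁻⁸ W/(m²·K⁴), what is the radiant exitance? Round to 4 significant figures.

Stefan–Boltzmann: I = εσT⁴ = 0.4508 × 5.670×10⁻⁸ × (2568)⁴ = 1.112×10⁶ W/m².

I ≈ 1.112×10⁶ W/m²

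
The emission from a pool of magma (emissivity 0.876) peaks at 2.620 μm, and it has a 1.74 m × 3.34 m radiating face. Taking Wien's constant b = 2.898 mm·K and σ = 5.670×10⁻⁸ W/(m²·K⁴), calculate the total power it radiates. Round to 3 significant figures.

Wien's law: T = b/λ_max = 2.898×10⁻³/2.620×10⁻⁶ = 1106.11 K.
Area A = 1.74 × 3.34 = 5.8116 m².
Then P = εσAT⁴ = 0.876×5.670×10⁻⁸×5.8116×(1106.11)⁴ = 4.32×10⁵ W.

P ≈ 4.32×10⁵ W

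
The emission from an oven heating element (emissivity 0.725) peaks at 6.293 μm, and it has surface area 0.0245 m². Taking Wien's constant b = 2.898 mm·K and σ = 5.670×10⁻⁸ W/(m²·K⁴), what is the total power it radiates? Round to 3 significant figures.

Wien's law: T = b/λ_max = 2.898×10⁻³/6.293×10⁻⁶ = 460.512 K.
Area A = 0.0245 m².
Then P = εσAT⁴ = 0.725×5.670×10⁻⁸×0.0245×(460.512)⁴ = 45.3 W.

P ≈ 45.3 W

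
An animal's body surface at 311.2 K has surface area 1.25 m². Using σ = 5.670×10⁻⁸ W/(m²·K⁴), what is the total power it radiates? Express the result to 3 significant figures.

P ≈ 665 W

Area A = 1.25 m².
P = σAT⁴ = 5.670×10⁻⁸ × 1.25 × (311.2)⁴ = 665 W.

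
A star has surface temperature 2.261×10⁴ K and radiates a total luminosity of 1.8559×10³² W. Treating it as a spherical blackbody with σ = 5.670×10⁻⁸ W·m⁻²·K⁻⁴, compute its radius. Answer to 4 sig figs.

R ≈ 3.157×10¹⁰ m

L = 4πR²σT⁴ ⇒ R = √(L/(4πσT⁴)).
σT⁴ = 1.48179×10¹⁰ W/m², so R = √(1.8559×10³²/(4π×1.48179×10¹⁰)) = 3.157×10¹⁰ m.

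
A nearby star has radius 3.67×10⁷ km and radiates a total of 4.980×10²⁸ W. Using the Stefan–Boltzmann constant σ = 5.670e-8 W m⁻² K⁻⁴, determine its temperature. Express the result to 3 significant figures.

Surface area A = 4πR² = 4π(3.67×10¹⁰ m)² = 1.69255×10²² m².
P = σAT⁴ ⇒ T = (P/(σA))^(1/4) = (4.980×10²⁸/(5.670×10⁻⁸×1.69255×10²²))^(1/4) = 2.68×10³ K.

T ≈ 2.68×10³ K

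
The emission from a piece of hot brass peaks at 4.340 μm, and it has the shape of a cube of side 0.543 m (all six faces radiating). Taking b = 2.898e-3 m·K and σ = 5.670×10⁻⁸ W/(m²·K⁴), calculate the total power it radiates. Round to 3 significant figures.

P ≈ 1.99×10⁴ W

Wien's law: T = b/λ_max = 2.898×10⁻³/4.340×10⁻⁶ = 667.742 K.
Area A = 6s² = 6×(0.543 m)² = 1.76909 m².
Then P = σAT⁴ = 5.670×10⁻⁸×1.76909×(667.742)⁴ = 1.99×10⁴ W.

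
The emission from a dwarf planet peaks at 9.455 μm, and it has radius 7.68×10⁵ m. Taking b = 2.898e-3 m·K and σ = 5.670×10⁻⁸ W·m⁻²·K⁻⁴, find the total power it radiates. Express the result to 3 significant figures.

Wien's law: T = b/λ_max = 2.898×10⁻³/9.455×10⁻⁶ = 306.504 K.
Surface area A = 4πR² = 4π(7.68×10⁵ m)² = 7.41195×10¹² m².
Then P = σAT⁴ = 5.670×10⁻⁸×7.41195×10¹²×(306.504)⁴ = 3.71×10¹⁵ W.

P ≈ 3.71×10¹⁵ W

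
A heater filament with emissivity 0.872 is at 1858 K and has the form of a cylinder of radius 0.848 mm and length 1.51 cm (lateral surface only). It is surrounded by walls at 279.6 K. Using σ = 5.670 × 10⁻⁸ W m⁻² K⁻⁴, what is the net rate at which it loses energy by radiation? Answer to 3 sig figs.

Lateral area A = 2πrL = 2π×8.48×10⁻⁴×0.0151 = 8.04549×10⁻⁵ m².
Net radiated power P_net = εσA(T⁴ − T₀⁴) = 0.872×5.670×10⁻⁸×8.04549×10⁻⁵×(1858⁴ − 279.6⁴).
T⁴ − T₀⁴ = 1.19174×10¹³ − 6.11151×10⁹ = 1.19113×10¹³ K⁴, so P_net = 47.4 W.

Net loss ≈ 47.4 W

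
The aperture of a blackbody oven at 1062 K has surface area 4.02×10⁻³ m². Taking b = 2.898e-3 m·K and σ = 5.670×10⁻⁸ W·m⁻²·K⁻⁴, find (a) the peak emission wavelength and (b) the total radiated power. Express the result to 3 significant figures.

(a) λ_max = b/T = 2.898×10⁻³/1062 = 2.729×10⁻⁶ m = 2.73×10³ nm.
Area A = 4.02×10⁻³ m².
(b) P = σAT⁴ = 5.670×10⁻⁸×4.02×10⁻³×(1062)⁴ = 290 W.

λ_max ≈ 2.73×10³ nm; P ≈ 290 W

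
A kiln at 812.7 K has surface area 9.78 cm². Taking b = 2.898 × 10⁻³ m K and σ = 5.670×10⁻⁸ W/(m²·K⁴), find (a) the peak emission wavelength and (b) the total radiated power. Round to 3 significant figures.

(a) λ_max = b/T = 2.898×10⁻³/812.7 = 3.566×10⁻⁶ m = 3.57 μm.
Area A = 9.78 cm² = 9.78×10⁻⁴ m².
(b) P = σAT⁴ = 5.670×10⁻⁸×9.78×10⁻⁴×(812.7)⁴ = 24.2 W.

λ_max ≈ 3.57 μm; P ≈ 24.2 W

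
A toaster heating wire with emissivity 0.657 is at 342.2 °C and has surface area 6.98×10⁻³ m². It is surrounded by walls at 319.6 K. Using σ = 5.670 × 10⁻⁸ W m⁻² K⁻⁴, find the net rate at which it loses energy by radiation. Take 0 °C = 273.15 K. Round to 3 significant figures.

T = 342.2 °C + 273.15 = 615.35 K.
Area A = 6.98×10⁻³ m².
Net radiated power P_net = εσA(T⁴ − T₀⁴) = 0.657×5.670×10⁻⁸×6.98×10⁻³×(615.35⁴ − 319.6⁴).
T⁴ − T₀⁴ = 1.43380×10¹¹ − 1.04334×10¹⁰ = 1.32947×10¹¹ K⁴, so P_net = 34.6 W.

Net loss ≈ 34.6 W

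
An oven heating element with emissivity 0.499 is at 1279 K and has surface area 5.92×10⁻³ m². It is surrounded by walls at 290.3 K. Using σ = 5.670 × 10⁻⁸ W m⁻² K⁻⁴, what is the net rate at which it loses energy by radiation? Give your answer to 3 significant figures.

Area A = 5.92×10⁻³ m².
Net radiated power P_net = εσA(T⁴ − T₀⁴) = 0.499×5.670×10⁻⁸×5.92×10⁻³×(1279⁴ − 290.3⁴).
T⁴ − T₀⁴ = 2.67598×10¹² − 7.10212×10⁹ = 2.66888×10¹² K⁴, so P_net = 447 W.

Net loss ≈ 447 W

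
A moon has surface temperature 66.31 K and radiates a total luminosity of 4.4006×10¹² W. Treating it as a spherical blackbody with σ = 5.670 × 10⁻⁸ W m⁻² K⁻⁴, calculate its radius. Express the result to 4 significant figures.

L = 4πR²σT⁴ ⇒ R = √(L/(4πσT⁴)).
σT⁴ = 1.09622 W/m², so R = √(4.4006×10¹²/(4π×1.09622)) = 5.652×10⁵ m.

R ≈ 5.652×10⁵ m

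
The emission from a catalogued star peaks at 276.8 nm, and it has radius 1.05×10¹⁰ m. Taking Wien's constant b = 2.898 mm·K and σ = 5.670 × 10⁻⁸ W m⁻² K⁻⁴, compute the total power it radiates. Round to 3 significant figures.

Wien's law: T = b/λ_max = 2.898×10⁻³/2.768×10⁻⁷ = 10469.7 K.
Surface area A = 4πR² = 4π(1.05×10¹⁰ m)² = 1.38544×10²¹ m².
Then P = σAT⁴ = 5.670×10⁻⁸×1.38544×10²¹×(10469.7)⁴ = 9.44×10²⁹ W.

P ≈ 9.44×10²⁹ W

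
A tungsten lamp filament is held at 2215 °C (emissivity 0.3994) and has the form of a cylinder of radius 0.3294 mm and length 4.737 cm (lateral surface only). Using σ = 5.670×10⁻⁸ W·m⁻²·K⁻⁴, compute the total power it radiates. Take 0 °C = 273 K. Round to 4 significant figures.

P ≈ 85.07 W

T = 2215 °C + 273 = 2488 K.
Lateral area A = 2πrL = 2π×3.294×10⁻⁴×0.04737 = 9.80408×10⁻⁵ m².
P = εσAT⁴ = 0.3994 × 5.670×10⁻⁸ × 9.80408×10⁻⁵ × (2488)⁴ = 85.07 W.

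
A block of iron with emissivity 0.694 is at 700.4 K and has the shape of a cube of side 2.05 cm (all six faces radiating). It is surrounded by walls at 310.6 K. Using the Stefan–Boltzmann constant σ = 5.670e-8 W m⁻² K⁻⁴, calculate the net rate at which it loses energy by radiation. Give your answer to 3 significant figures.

Net loss ≈ 23.0 W

Area A = 6s² = 6×(0.0205 m)² = 2.5215×10⁻³ m².
Net radiated power P_net = εσA(T⁴ − T₀⁴) = 0.694×5.670×10⁻⁸×2.5215×10⁻³×(700.4⁴ − 310.6⁴).
T⁴ − T₀⁴ = 2.40649×10¹¹ − 9.30692×10⁹ = 2.31342×10¹¹ K⁴, so P_net = 23.0 W.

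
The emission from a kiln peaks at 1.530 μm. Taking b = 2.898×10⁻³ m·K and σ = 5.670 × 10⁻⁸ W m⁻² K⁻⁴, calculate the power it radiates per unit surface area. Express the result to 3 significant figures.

I ≈ 7.30×10⁵ W/m²

Wien's law: T = b/λ_max = 2.898×10⁻³/1.530×10⁻⁶ = 1894.12 K.
Then I = σT⁴ = 5.670×10⁻⁸×(1894.12)⁴ = 7.30×10⁵ W/m².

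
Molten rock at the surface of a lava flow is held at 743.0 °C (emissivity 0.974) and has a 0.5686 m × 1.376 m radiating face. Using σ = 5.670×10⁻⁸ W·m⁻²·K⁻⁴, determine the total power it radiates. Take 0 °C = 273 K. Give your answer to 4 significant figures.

T = 743.0 °C + 273 = 1016.0 K.
Area A = 0.5686 × 1.376 = 0.782394 m².
P = εσAT⁴ = 0.974 × 5.670×10⁻⁸ × 0.782394 × (1016.0)⁴ = 4.604×10⁴ W.

P ≈ 4.604×10⁴ W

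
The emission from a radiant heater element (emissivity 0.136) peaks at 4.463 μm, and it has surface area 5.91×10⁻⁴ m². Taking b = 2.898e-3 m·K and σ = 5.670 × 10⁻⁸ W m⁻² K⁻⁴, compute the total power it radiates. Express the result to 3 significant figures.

Wien's law: T = b/λ_max = 2.898×10⁻³/4.463×10⁻⁶ = 649.339 K.
Area A = 5.91×10⁻⁴ m².
Then P = εσAT⁴ = 0.136×5.670×10⁻⁸×5.91×10⁻⁴×(649.339)⁴ = 0.810 W.

P ≈ 0.810 W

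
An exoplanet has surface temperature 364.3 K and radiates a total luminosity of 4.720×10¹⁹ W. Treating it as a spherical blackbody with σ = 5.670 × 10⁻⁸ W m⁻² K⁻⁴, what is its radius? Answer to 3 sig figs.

L = 4πR²σT⁴ ⇒ R = √(L/(4πσT⁴)).
σT⁴ = 998.665 W/m², so R = √(4.720×10¹⁹/(4π×998.665)) = 6.13×10⁷ m.

R ≈ 6.13×10⁷ m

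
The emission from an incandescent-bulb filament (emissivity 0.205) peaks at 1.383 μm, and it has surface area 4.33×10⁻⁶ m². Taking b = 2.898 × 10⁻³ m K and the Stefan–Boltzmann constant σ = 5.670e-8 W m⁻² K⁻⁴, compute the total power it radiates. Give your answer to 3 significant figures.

Wien's law: T = b/λ_max = 2.898×10⁻³/1.383×10⁻⁶ = 2095.44 K.
Area A = 4.33×10⁻⁶ m².
Then P = εσAT⁴ = 0.205×5.670×10⁻⁸×4.33×10⁻⁶×(2095.44)⁴ = 0.970 W.

P ≈ 0.970 W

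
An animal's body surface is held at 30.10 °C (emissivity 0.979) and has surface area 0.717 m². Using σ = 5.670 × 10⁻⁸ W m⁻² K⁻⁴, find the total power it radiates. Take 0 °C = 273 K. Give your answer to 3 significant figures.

P ≈ 336 W

T = 30.10 °C + 273 = 303.10 K.
Area A = 0.717 m².
P = εσAT⁴ = 0.979 × 5.670×10⁻⁸ × 0.717 × (303.10)⁴ = 336 W.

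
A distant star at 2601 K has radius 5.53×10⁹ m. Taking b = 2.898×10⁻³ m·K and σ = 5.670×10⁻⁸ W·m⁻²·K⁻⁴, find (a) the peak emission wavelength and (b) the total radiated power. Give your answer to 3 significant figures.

(a) λ_max = b/T = 2.898×10⁻³/2601 = 1.114×10⁻⁶ m = 1.11×10³ nm.
Surface area A = 4πR² = 4π(5.53×10⁹ m)² = 3.84291×10²⁰ m².
(b) P = σAT⁴ = 5.670×10⁻⁸×3.84291×10²⁰×(2601)⁴ = 9.97×10²⁶ W.

λ_max ≈ 1.11×10³ nm; P ≈ 9.97×10²⁶ W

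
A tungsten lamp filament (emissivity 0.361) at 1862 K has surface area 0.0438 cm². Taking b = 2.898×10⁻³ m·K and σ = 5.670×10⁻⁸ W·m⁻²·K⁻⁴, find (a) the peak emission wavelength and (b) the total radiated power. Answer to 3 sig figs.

λ_max ≈ 1.56×10³ nm; P ≈ 1.08 W

(a) λ_max = b/T = 2.898×10⁻³/1862 = 1.556×10⁻⁶ m = 1.56×10³ nm.
Area A = 0.0438 cm² = 4.38×10⁻⁶ m².
(b) P = εσAT⁴ = 0.361×5.670×10⁻⁸×4.38×10⁻⁶×(1862)⁴ = 1.08 W.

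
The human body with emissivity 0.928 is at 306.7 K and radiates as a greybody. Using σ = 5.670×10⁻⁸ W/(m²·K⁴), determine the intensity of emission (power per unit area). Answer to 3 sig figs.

Stefan–Boltzmann: I = εσT⁴ = 0.928 × 5.670×10⁻⁸ × (306.7)⁴ = 466 W/m².

I ≈ 466 W/m²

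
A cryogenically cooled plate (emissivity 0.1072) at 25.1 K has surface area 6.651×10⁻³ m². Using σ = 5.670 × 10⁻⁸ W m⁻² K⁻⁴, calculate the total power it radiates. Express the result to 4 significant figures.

P ≈ 1.605×10⁻⁵ W

Area A = 6.651×10⁻³ m².
P = εσAT⁴ = 0.1072 × 5.670×10⁻⁸ × 6.651×10⁻³ × (25.1)⁴ = 1.605×10⁻⁵ W.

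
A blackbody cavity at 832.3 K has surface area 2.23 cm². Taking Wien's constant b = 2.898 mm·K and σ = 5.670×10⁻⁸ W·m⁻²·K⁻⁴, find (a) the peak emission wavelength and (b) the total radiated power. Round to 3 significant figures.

(a) λ_max = b/T = 2.898×10⁻³/832.3 = 3.482×10⁻⁶ m = 3.48 μm.
Area A = 2.23 cm² = 2.23×10⁻⁴ m².
(b) P = σAT⁴ = 5.670×10⁻⁸×2.23×10⁻⁴×(832.3)⁴ = 6.07 W.

λ_max ≈ 3.48 μm; P ≈ 6.07 W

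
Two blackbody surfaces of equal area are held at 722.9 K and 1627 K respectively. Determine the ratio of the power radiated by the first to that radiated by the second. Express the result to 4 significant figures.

With equal areas, P₁/P₂ = (T₁/T₂)⁴ = (722.9/1627)⁴ = 0.03897.

P₁/P₂ ≈ 0.03897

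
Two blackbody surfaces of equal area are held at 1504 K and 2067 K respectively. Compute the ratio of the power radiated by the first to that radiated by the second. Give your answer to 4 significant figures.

With equal areas, P₁/P₂ = (T₁/T₂)⁴ = (1504/2067)⁴ = 0.2803.

P₁/P₂ ≈ 0.2803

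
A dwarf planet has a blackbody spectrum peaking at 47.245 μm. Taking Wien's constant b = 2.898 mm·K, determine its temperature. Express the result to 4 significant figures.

T ≈ 61.34 K

Wien's law gives T = b/λ_max = (2.898×10⁻³ m·K)/(4.7245×10⁻⁵ m) = 61.34 K.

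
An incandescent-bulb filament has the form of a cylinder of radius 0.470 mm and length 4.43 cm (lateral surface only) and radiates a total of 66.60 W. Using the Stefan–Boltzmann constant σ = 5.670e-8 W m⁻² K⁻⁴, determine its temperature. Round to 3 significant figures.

T ≈ 1.73×10³ K

Lateral area A = 2πrL = 2π×4.70×10⁻⁴×0.0443 = 1.30822×10⁻⁴ m².
P = σAT⁴ ⇒ T = (P/(σA))^(1/4) = (66.60/(5.670×10⁻⁸×1.30822×10⁻⁴))^(1/4) = 1.73×10³ K.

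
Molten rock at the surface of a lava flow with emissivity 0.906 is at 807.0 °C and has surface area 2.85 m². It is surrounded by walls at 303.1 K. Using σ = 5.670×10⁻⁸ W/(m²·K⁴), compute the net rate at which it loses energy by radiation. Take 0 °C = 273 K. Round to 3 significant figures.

T = 807.0 °C + 273 = 1080.0 K.
Area A = 2.85 m².
Net radiated power P_net = εσA(T⁴ − T₀⁴) = 0.906×5.670×10⁻⁸×2.85×(1080.0⁴ − 303.1⁴).
T⁴ − T₀⁴ = 1.36049×10¹² − 8.44003×10⁹ = 1.35205×10¹² K⁴, so P_net = 1.98×10⁵ W.

Net loss ≈ 1.98×10⁵ W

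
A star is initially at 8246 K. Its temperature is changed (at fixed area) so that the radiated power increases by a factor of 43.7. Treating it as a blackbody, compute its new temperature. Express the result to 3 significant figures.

T₂ ≈ 2.12×10⁴ K

P ∝ T⁴, so T₂/T₁ = (P₂/P₁)^(1/4) = (43.7)^(1/4) = 2.57111.
T₂ = 8246 × 2.57111 = 2.12×10⁴ K.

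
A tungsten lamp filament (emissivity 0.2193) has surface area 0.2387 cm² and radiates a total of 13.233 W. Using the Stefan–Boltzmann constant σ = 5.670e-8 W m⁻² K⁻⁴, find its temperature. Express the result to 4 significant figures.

T ≈ 2584 K

Area A = 0.2387 cm² = 2.387×10⁻⁵ m².
P = εσAT⁴ ⇒ T = (P/(εσA))^(1/4) = (13.233/(0.2193×5.670×10⁻⁸×2.387×10⁻⁵))^(1/4) = 2584 K.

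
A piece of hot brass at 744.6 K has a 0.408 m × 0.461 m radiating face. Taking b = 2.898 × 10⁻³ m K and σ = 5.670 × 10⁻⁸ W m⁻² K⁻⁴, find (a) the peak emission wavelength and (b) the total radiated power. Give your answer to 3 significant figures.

(a) λ_max = b/T = 2.898×10⁻³/744.6 = 3.892×10⁻⁶ m = 3.89 μm.
Area A = 0.408 × 0.461 = 0.188088 m².
(b) P = σAT⁴ = 5.670×10⁻⁸×0.188088×(744.6)⁴ = 3.28×10³ W.

λ_max ≈ 3.89 μm; P ≈ 3.28×10³ W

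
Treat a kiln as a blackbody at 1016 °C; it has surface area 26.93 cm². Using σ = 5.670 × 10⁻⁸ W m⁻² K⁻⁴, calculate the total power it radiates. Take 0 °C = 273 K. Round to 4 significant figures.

T = 1016 °C + 273 = 1289 K.
Area A = 26.93 cm² = 2.693×10⁻³ m².
P = σAT⁴ = 5.670×10⁻⁸ × 2.693×10⁻³ × (1289)⁴ = 421.5 W.

P ≈ 421.5 W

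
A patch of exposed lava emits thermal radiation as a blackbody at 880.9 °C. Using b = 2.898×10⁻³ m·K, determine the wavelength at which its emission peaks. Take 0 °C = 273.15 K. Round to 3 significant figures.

λ_max ≈ 2.51×10³ nm

T = 880.9 °C + 273.15 = 1154.05 K.
Wien's displacement law: λ_max = b/T = (2.898×10⁻³ m·K)/(1154.05 K) = 2.511×10⁻⁶ m.
That is 2.51×10³ nm, in the infrared range.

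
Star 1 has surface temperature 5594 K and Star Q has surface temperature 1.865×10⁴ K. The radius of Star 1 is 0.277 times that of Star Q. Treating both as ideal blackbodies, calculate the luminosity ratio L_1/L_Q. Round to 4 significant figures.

L ∝ R²T⁴, so L_1/L_Q = (R_1/R_Q)²(T_1/T_Q)⁴ = (0.277)² × (5594/1.865×10⁴)⁴ = 0.076729 × 8.09421×10⁻³ = 6.211×10⁻⁴.

L_1/L_Q ≈ 6.211×10⁻⁴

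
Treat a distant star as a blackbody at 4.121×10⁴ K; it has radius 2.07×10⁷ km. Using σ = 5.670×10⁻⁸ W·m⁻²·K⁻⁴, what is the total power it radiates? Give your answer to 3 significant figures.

Surface area A = 4πR² = 4π(2.07×10¹⁰ m)² = 5.38456×10²¹ m².
P = σAT⁴ = 5.670×10⁻⁸ × 5.38456×10²¹ × (4.121×10⁴)⁴ = 8.81×10³² W.

P ≈ 8.81×10³² W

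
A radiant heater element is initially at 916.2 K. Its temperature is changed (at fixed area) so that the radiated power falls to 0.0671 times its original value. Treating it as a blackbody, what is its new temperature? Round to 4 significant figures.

T₂ ≈ 466.3 K

P ∝ T⁴, so T₂/T₁ = (P₂/P₁)^(1/4) = (0.0671)^(1/4) = 0.508956.
T₂ = 916.2 × 0.508956 = 466.3 K.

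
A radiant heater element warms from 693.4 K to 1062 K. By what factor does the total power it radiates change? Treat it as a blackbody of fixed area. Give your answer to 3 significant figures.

P ∝ T⁴, so P₂/P₁ = (T₂/T₁)⁴ = (1062/693.4)⁴ = (1.53158)⁴ = 5.50.

P₂/P₁ ≈ 5.50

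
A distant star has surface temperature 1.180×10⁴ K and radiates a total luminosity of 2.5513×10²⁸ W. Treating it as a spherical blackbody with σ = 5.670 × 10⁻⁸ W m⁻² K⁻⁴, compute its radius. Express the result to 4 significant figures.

R ≈ 1.359×10⁹ m

L = 4πR²σT⁴ ⇒ R = √(L/(4πσT⁴)).
σT⁴ = 1.09929×10⁹ W/m², so R = √(2.5513×10²⁸/(4π×1.09929×10⁹)) = 1.359×10⁹ m.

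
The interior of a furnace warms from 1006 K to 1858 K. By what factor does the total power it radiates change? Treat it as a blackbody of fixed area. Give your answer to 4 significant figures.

P₂/P₁ ≈ 11.64

P ∝ T⁴, so P₂/P₁ = (T₂/T₁)⁴ = (1858/1006)⁴ = (1.84692)⁴ = 11.64.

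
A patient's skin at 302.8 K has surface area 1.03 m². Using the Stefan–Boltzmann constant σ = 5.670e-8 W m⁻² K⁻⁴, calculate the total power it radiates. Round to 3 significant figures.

Area A = 1.03 m².
P = σAT⁴ = 5.670×10⁻⁸ × 1.03 × (302.8)⁴ = 491 W.

P ≈ 491 W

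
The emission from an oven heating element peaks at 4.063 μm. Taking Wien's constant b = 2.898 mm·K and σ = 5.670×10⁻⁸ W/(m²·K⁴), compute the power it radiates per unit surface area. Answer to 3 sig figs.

Wien's law: T = b/λ_max = 2.898×10⁻³/4.063×10⁻⁶ = 713.266 K.
Then I = σT⁴ = 5.670×10⁻⁸×(713.266)⁴ = 1.47×10⁴ W/m².

I ≈ 1.47×10⁴ W/m²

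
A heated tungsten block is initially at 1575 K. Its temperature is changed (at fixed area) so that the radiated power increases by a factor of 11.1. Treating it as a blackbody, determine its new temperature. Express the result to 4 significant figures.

T₂ ≈ 2875 K

P ∝ T⁴, so T₂/T₁ = (P₂/P₁)^(1/4) = (11.1)^(1/4) = 1.82529.
T₂ = 1575 × 1.82529 = 2875 K.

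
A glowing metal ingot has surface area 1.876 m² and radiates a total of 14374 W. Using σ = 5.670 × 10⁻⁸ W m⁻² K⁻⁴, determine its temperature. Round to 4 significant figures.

T ≈ 606.3 K

Area A = 1.876 m².
P = σAT⁴ ⇒ T = (P/(σA))^(1/4) = (14374/(5.670×10⁻⁸×1.876))^(1/4) = 606.3 K.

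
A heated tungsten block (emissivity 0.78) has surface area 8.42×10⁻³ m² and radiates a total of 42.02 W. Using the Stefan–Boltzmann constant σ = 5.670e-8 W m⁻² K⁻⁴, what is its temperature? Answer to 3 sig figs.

T ≈ 580 K

Area A = 8.42×10⁻³ m².
P = εσAT⁴ ⇒ T = (P/(εσA))^(1/4) = (42.02/(0.78×5.670×10⁻⁸×8.42×10⁻³))^(1/4) = 580 K.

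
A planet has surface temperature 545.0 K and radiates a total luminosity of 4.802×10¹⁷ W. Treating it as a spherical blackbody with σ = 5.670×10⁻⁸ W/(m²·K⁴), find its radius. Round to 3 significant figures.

L = 4πR²σT⁴ ⇒ R = √(L/(4πσT⁴)).
σT⁴ = 5002.29 W/m², so R = √(4.802×10¹⁷/(4π×5002.29)) = 2.76×10⁶ m.

R ≈ 2.76×10⁶ m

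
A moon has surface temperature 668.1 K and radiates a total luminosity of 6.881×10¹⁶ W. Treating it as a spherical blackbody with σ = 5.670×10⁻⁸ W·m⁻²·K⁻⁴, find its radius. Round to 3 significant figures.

R ≈ 6.96×10⁵ m

L = 4πR²σT⁴ ⇒ R = √(L/(4πσT⁴)).
σT⁴ = 11296.6 W/m², so R = √(6.881×10¹⁶/(4π×11296.6)) = 6.96×10⁵ m.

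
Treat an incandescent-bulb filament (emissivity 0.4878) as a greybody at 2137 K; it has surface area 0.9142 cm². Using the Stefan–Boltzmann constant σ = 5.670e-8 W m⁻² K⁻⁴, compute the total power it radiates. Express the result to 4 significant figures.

P ≈ 52.73 W

Area A = 0.9142 cm² = 9.142×10⁻⁵ m².
P = εσAT⁴ = 0.4878 × 5.670×10⁻⁸ × 9.142×10⁻⁵ × (2137)⁴ = 52.73 W.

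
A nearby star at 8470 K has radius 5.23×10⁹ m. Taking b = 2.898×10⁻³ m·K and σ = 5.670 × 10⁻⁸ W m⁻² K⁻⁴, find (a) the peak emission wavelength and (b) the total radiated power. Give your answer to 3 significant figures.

λ_max ≈ 0.342 μm; P ≈ 1.00×10²⁹ W

(a) λ_max = b/T = 2.898×10⁻³/8470 = 3.421×10⁻⁷ m = 0.342 μm.
Surface area A = 4πR² = 4π(5.23×10⁹ m)² = 3.43727×10²⁰ m².
(b) P = σAT⁴ = 5.670×10⁻⁸×3.43727×10²⁰×(8470)⁴ = 1.00×10²⁹ W.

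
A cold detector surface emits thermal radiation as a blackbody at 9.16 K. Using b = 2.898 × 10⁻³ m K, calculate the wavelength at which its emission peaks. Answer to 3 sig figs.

Wien's displacement law: λ_max = b/T = (2.898×10⁻³ m·K)/(9.16 K) = 3.164×10⁻⁴ m.
That is 3.16×10⁻⁴ m, in the infrared range.

λ_max ≈ 3.16×10⁻⁴ m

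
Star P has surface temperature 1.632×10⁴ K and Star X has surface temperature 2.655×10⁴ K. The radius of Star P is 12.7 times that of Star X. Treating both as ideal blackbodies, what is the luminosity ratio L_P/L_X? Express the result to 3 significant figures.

L_P/L_X ≈ 23.0

L ∝ R²T⁴, so L_P/L_X = (R_P/R_X)²(T_P/T_X)⁴ = (12.7)² × (1.632×10⁴/2.655×10⁴)⁴ = 161.29 × 0.142765 = 23.0.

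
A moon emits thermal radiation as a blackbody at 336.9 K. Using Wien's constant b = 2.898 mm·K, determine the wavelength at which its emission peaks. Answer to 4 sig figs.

λ_max ≈ 8.602 μm

Wien's displacement law: λ_max = b/T = (2.898×10⁻³ m·K)/(336.9 K) = 8.6020×10⁻⁶ m.
That is 8.602 μm, in the infrared range.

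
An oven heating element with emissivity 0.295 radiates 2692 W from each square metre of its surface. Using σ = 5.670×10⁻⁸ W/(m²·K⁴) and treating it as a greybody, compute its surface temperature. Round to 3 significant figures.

I = εσT⁴, so T = (I/εσ)^(1/4) = (2692/(0.295×5.670×10⁻⁸))^(1/4) = 633 K.

T ≈ 633 K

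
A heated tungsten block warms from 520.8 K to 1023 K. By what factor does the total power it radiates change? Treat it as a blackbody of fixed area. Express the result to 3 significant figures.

P ∝ T⁴, so P₂/P₁ = (T₂/T₁)⁴ = (1023/520.8)⁴ = (1.96429)⁴ = 14.9.

P₂/P₁ ≈ 14.9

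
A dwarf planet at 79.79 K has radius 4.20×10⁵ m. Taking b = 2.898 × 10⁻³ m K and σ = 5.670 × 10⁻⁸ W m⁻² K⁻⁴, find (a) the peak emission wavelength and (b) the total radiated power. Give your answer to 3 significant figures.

(a) λ_max = b/T = 2.898×10⁻³/79.79 = 3.632×10⁻⁵ m = 36.3 μm.
Surface area A = 4πR² = 4π(4.20×10⁵ m)² = 2.21671×10¹² m².
(b) P = σAT⁴ = 5.670×10⁻⁸×2.21671×10¹²×(79.79)⁴ = 5.09×10¹² W.

λ_max ≈ 36.3 μm; P ≈ 5.09×10¹² W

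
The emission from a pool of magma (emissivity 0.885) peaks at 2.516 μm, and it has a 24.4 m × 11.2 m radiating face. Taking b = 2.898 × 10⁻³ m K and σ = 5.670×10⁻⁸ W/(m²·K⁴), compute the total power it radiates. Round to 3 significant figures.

Wien's law: T = b/λ_max = 2.898×10⁻³/2.516×10⁻⁶ = 1151.83 K.
Area A = 24.4 × 11.2 = 273.28 m².
Then P = εσAT⁴ = 0.885×5.670×10⁻⁸×273.28×(1151.83)⁴ = 2.41×10⁷ W.

P ≈ 2.41×10⁷ W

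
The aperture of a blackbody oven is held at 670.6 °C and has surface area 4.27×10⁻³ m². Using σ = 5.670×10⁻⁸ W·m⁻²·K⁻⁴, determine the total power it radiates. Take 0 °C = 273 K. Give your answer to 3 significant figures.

T = 670.6 °C + 273 = 943.6 K.
Area A = 4.27×10⁻³ m².
P = σAT⁴ = 5.670×10⁻⁸ × 4.27×10⁻³ × (943.6)⁴ = 192 W.

P ≈ 192 W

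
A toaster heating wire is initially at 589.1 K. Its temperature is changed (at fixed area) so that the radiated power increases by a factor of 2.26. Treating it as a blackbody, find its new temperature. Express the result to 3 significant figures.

T₂ ≈ 722 K

P ∝ T⁴, so T₂/T₁ = (P₂/P₁)^(1/4) = (2.26)^(1/4) = 1.22610.
T₂ = 589.1 × 1.22610 = 722 K.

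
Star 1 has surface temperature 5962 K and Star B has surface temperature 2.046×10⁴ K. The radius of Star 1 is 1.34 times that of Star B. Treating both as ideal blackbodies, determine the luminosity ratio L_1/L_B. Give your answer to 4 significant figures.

L ∝ R²T⁴, so L_1/L_B = (R_1/R_B)²(T_1/T_B)⁴ = (1.34)² × (5962/2.046×10⁴)⁴ = 1.7956 × 7.21017×10⁻³ = 0.01295.

L_1/L_B ≈ 0.01295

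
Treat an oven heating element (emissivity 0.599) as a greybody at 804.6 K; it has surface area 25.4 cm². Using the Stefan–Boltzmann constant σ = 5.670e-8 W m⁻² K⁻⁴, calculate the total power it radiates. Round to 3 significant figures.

Area A = 25.4 cm² = 2.54×10⁻³ m².
P = εσAT⁴ = 0.599 × 5.670×10⁻⁸ × 2.54×10⁻³ × (804.6)⁴ = 36.2 W.

P ≈ 36.2 W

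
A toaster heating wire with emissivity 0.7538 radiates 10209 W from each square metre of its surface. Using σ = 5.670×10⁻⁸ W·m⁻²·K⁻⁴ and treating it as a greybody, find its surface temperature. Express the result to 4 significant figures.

T ≈ 699.1 K

I = εσT⁴, so T = (I/εσ)^(1/4) = (10209/(0.7538×5.670×10⁻⁸))^(1/4) = 699.1 K.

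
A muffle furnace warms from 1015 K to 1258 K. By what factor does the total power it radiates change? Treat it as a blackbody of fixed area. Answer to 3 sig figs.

P ∝ T⁴, so P₂/P₁ = (T₂/T₁)⁴ = (1258/1015)⁴ = (1.23941)⁴ = 2.36.

P₂/P₁ ≈ 2.36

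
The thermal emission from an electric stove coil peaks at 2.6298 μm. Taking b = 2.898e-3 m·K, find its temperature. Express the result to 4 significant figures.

T ≈ 1102 K

Wien's law gives T = b/λ_max = (2.898×10⁻³ m·K)/(2.6298×10⁻⁶ m) = 1102 K.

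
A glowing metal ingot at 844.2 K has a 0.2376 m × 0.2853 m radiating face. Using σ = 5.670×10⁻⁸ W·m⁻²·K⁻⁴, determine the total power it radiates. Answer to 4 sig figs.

P ≈ 1952 W

Area A = 0.2376 × 0.2853 = 0.0677873 m².
P = σAT⁴ = 5.670×10⁻⁸ × 0.0677873 × (844.2)⁴ = 1952 W.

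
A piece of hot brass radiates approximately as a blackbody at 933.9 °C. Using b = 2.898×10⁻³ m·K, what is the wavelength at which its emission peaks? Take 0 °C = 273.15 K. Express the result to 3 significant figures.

λ_max ≈ 2.40 μm

T = 933.9 °C + 273.15 = 1207.05 K.
Wien's displacement law: λ_max = b/T = (2.898×10⁻³ m·K)/(1207.05 K) = 2.401×10⁻⁶ m.
That is 2.40 μm, in the infrared range.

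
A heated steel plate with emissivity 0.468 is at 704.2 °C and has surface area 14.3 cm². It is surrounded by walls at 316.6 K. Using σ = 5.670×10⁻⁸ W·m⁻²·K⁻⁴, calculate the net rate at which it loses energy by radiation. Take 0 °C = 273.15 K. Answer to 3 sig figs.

Net loss ≈ 34.2 W

T = 704.2 °C + 273.15 = 977.35 K.
Area A = 14.3 cm² = 1.43×10⁻³ m².
Net radiated power P_net = εσA(T⁴ − T₀⁴) = 0.468×5.670×10⁻⁸×1.43×10⁻³×(977.35⁴ − 316.6⁴).
T⁴ − T₀⁴ = 9.12432×10¹¹ − 1.00472×10¹⁰ = 9.02385×10¹¹ K⁴, so P_net = 34.2 W.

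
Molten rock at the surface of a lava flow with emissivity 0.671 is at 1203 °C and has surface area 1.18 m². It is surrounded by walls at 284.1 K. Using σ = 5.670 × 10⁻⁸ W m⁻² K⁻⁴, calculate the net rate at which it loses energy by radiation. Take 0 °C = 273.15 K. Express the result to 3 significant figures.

Net loss ≈ 2.13×10⁵ W

T = 1203 °C + 273.15 = 1476.15 K.
Area A = 1.18 m².
Net radiated power P_net = εσA(T⁴ − T₀⁴) = 0.671×5.670×10⁻⁸×1.18×(1476.15⁴ − 284.1⁴).
T⁴ − T₀⁴ = 4.74812×10¹² − 6.51456×10⁹ = 4.74161×10¹² K⁴, so P_net = 2.13×10⁵ W.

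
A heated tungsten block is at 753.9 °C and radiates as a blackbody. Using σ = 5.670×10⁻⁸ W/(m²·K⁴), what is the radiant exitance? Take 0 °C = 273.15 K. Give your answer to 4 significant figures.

T = 753.9 °C + 273.15 = 1027.05 K.
Stefan–Boltzmann: I = σT⁴ = 5.670×10⁻⁸ × (1027.05)⁴ = 6.309×10⁴ W/m².

I ≈ 6.309×10⁴ W/m²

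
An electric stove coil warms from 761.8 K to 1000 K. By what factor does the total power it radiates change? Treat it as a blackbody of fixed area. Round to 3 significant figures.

P ∝ T⁴, so P₂/P₁ = (T₂/T₁)⁴ = (1000/761.8)⁴ = (1.31268)⁴ = 2.97.

P₂/P₁ ≈ 2.97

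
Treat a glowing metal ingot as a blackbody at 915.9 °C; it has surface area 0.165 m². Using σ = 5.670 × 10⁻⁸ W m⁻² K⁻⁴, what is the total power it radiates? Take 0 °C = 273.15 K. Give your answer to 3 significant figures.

T = 915.9 °C + 273.15 = 1189.05 K.
Area A = 0.165 m².
P = σAT⁴ = 5.670×10⁻⁸ × 0.165 × (1189.05)⁴ = 1.87×10⁴ W.

P ≈ 1.87×10⁴ W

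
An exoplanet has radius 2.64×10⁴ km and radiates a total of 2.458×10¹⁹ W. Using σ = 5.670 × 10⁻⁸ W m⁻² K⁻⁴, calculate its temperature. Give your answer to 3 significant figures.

T ≈ 472 K

Surface area A = 4πR² = 4π(2.64×10⁷ m)² = 8.75826×10¹⁵ m².
P = σAT⁴ ⇒ T = (P/(σA))^(1/4) = (2.458×10¹⁹/(5.670×10⁻⁸×8.75826×10¹⁵))^(1/4) = 472 K.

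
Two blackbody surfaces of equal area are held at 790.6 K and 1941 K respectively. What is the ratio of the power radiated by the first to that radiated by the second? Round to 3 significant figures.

With equal areas, P₁/P₂ = (T₁/T₂)⁴ = (790.6/1941)⁴ = 0.0275.

P₁/P₂ ≈ 0.0275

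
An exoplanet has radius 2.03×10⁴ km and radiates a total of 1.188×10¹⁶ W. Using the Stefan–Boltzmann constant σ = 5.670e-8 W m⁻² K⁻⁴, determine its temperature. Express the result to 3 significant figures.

Surface area A = 4πR² = 4π(2.03×10⁷ m)² = 5.17848×10¹⁵ m².
P = σAT⁴ ⇒ T = (P/(σA))^(1/4) = (1.188×10¹⁶/(5.670×10⁻⁸×5.17848×10¹⁵))^(1/4) = 79.8 K.

T ≈ 79.8 K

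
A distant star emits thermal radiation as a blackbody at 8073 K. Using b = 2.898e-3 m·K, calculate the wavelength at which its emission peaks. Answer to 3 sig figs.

Wien's displacement law: λ_max = b/T = (2.898×10⁻³ m·K)/(8073 K) = 3.590×10⁻⁷ m.
That is 0.359 μm, in the ultraviolet range.

λ_max ≈ 0.359 μm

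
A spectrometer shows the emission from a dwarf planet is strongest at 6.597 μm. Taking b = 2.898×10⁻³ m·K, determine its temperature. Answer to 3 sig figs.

T ≈ 439 K

Wien's law gives T = b/λ_max = (2.898×10⁻³ m·K)/(6.597×10⁻⁶ m) = 439 K.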